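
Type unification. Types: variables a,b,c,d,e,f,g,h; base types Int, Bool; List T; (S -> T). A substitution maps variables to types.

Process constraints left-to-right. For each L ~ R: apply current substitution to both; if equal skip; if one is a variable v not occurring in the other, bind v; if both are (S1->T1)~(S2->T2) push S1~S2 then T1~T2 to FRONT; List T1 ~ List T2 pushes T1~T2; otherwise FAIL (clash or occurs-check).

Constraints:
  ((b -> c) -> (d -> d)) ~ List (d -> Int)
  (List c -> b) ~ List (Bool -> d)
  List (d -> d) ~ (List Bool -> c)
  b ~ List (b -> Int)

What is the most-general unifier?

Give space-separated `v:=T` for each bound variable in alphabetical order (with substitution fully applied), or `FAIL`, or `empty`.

step 1: unify ((b -> c) -> (d -> d)) ~ List (d -> Int)  [subst: {-} | 3 pending]
  clash: ((b -> c) -> (d -> d)) vs List (d -> Int)

Answer: FAIL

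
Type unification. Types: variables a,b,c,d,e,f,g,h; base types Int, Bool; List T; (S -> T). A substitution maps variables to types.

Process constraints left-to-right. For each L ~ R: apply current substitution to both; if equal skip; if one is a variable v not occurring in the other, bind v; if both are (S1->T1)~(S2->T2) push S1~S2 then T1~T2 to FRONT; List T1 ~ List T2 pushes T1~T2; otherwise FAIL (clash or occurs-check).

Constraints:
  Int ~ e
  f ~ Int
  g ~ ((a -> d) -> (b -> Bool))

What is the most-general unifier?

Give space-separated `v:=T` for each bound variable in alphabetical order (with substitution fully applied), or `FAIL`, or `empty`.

step 1: unify Int ~ e  [subst: {-} | 2 pending]
  bind e := Int
step 2: unify f ~ Int  [subst: {e:=Int} | 1 pending]
  bind f := Int
step 3: unify g ~ ((a -> d) -> (b -> Bool))  [subst: {e:=Int, f:=Int} | 0 pending]
  bind g := ((a -> d) -> (b -> Bool))

Answer: e:=Int f:=Int g:=((a -> d) -> (b -> Bool))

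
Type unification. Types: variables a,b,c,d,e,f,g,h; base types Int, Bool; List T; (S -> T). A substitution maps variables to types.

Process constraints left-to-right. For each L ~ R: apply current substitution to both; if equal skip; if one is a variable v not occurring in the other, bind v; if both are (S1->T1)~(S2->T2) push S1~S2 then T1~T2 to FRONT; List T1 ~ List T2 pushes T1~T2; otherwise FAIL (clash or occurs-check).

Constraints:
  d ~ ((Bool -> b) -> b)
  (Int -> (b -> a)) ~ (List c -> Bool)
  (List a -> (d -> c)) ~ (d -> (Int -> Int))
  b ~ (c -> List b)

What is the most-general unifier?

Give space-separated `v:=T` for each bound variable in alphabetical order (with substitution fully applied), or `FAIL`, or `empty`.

step 1: unify d ~ ((Bool -> b) -> b)  [subst: {-} | 3 pending]
  bind d := ((Bool -> b) -> b)
step 2: unify (Int -> (b -> a)) ~ (List c -> Bool)  [subst: {d:=((Bool -> b) -> b)} | 2 pending]
  -> decompose arrow: push Int~List c, (b -> a)~Bool
step 3: unify Int ~ List c  [subst: {d:=((Bool -> b) -> b)} | 3 pending]
  clash: Int vs List c

Answer: FAIL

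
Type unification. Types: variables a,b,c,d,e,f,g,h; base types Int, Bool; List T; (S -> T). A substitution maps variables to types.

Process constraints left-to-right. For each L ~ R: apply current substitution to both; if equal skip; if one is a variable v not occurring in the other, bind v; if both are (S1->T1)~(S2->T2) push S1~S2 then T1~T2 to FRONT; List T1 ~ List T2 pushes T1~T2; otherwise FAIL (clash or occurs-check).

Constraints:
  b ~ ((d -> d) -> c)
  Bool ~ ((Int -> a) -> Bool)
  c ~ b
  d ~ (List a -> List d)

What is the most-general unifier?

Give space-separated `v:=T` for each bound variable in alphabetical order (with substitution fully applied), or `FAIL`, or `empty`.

Answer: FAIL

Derivation:
step 1: unify b ~ ((d -> d) -> c)  [subst: {-} | 3 pending]
  bind b := ((d -> d) -> c)
step 2: unify Bool ~ ((Int -> a) -> Bool)  [subst: {b:=((d -> d) -> c)} | 2 pending]
  clash: Bool vs ((Int -> a) -> Bool)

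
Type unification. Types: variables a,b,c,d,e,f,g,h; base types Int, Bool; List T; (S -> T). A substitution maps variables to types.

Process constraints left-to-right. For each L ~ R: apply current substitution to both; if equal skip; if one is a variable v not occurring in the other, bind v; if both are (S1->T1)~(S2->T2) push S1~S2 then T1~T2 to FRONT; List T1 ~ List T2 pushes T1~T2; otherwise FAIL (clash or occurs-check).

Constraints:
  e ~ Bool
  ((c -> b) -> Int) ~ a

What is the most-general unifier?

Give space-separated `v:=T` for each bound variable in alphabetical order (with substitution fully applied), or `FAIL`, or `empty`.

step 1: unify e ~ Bool  [subst: {-} | 1 pending]
  bind e := Bool
step 2: unify ((c -> b) -> Int) ~ a  [subst: {e:=Bool} | 0 pending]
  bind a := ((c -> b) -> Int)

Answer: a:=((c -> b) -> Int) e:=Bool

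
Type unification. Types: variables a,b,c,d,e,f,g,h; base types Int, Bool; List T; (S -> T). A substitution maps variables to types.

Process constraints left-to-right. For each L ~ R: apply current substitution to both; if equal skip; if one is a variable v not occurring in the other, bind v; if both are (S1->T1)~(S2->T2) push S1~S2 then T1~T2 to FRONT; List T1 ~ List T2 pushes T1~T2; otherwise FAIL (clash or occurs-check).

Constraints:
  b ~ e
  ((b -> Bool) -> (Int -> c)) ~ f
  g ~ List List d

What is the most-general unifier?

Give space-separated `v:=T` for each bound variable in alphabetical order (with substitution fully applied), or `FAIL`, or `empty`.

step 1: unify b ~ e  [subst: {-} | 2 pending]
  bind b := e
step 2: unify ((e -> Bool) -> (Int -> c)) ~ f  [subst: {b:=e} | 1 pending]
  bind f := ((e -> Bool) -> (Int -> c))
step 3: unify g ~ List List d  [subst: {b:=e, f:=((e -> Bool) -> (Int -> c))} | 0 pending]
  bind g := List List d

Answer: b:=e f:=((e -> Bool) -> (Int -> c)) g:=List List d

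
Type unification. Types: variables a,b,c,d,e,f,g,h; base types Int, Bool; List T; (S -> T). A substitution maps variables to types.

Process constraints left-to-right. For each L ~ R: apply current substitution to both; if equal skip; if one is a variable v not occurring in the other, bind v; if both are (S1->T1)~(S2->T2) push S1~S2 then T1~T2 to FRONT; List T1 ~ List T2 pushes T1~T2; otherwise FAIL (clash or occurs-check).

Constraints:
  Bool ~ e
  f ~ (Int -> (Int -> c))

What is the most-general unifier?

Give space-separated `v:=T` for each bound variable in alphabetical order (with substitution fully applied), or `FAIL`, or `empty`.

Answer: e:=Bool f:=(Int -> (Int -> c))

Derivation:
step 1: unify Bool ~ e  [subst: {-} | 1 pending]
  bind e := Bool
step 2: unify f ~ (Int -> (Int -> c))  [subst: {e:=Bool} | 0 pending]
  bind f := (Int -> (Int -> c))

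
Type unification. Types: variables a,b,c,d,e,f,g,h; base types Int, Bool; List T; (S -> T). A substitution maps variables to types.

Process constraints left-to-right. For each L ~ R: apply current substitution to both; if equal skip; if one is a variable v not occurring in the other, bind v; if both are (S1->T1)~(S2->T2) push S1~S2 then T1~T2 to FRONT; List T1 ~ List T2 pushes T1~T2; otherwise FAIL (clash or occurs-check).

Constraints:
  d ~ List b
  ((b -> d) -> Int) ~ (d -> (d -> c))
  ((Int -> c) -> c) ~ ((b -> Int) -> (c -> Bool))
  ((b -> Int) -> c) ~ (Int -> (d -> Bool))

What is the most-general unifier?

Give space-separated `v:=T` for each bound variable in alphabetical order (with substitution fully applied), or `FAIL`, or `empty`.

Answer: FAIL

Derivation:
step 1: unify d ~ List b  [subst: {-} | 3 pending]
  bind d := List b
step 2: unify ((b -> List b) -> Int) ~ (List b -> (List b -> c))  [subst: {d:=List b} | 2 pending]
  -> decompose arrow: push (b -> List b)~List b, Int~(List b -> c)
step 3: unify (b -> List b) ~ List b  [subst: {d:=List b} | 3 pending]
  clash: (b -> List b) vs List b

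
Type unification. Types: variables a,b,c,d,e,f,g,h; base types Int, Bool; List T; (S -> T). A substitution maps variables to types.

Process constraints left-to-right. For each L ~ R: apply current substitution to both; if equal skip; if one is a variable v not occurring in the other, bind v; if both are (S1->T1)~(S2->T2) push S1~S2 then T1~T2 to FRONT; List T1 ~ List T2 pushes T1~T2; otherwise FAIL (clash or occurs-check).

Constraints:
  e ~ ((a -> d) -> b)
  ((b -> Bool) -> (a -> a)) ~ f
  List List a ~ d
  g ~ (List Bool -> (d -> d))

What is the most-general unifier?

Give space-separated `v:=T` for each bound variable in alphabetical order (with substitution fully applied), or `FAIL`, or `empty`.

Answer: d:=List List a e:=((a -> List List a) -> b) f:=((b -> Bool) -> (a -> a)) g:=(List Bool -> (List List a -> List List a))

Derivation:
step 1: unify e ~ ((a -> d) -> b)  [subst: {-} | 3 pending]
  bind e := ((a -> d) -> b)
step 2: unify ((b -> Bool) -> (a -> a)) ~ f  [subst: {e:=((a -> d) -> b)} | 2 pending]
  bind f := ((b -> Bool) -> (a -> a))
step 3: unify List List a ~ d  [subst: {e:=((a -> d) -> b), f:=((b -> Bool) -> (a -> a))} | 1 pending]
  bind d := List List a
step 4: unify g ~ (List Bool -> (List List a -> List List a))  [subst: {e:=((a -> d) -> b), f:=((b -> Bool) -> (a -> a)), d:=List List a} | 0 pending]
  bind g := (List Bool -> (List List a -> List List a))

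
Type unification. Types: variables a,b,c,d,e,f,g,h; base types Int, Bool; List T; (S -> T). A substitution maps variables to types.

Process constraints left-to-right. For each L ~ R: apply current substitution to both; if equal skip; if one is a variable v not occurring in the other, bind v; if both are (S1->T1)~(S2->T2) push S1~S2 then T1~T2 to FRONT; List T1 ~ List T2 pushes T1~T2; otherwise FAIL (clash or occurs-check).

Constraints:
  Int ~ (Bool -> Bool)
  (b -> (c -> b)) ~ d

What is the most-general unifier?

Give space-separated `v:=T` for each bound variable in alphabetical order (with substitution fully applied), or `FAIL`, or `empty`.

step 1: unify Int ~ (Bool -> Bool)  [subst: {-} | 1 pending]
  clash: Int vs (Bool -> Bool)

Answer: FAIL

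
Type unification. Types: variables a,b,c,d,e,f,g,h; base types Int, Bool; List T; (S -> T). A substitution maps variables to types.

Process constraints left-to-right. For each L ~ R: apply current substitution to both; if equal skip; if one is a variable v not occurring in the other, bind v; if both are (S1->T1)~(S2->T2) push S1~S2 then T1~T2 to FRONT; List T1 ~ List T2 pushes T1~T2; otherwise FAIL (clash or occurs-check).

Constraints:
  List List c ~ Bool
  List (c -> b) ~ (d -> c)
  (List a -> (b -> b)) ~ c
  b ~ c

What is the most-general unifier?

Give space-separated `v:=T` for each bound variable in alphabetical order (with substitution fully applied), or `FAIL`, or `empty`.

Answer: FAIL

Derivation:
step 1: unify List List c ~ Bool  [subst: {-} | 3 pending]
  clash: List List c vs Bool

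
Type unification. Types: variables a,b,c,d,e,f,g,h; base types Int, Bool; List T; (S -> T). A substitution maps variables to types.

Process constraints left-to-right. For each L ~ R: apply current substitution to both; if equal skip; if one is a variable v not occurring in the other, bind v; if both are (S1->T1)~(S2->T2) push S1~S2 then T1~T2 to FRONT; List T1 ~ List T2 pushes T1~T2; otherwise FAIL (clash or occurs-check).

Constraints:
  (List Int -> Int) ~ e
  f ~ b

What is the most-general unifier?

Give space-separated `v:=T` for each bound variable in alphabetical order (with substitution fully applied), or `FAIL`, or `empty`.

step 1: unify (List Int -> Int) ~ e  [subst: {-} | 1 pending]
  bind e := (List Int -> Int)
step 2: unify f ~ b  [subst: {e:=(List Int -> Int)} | 0 pending]
  bind f := b

Answer: e:=(List Int -> Int) f:=b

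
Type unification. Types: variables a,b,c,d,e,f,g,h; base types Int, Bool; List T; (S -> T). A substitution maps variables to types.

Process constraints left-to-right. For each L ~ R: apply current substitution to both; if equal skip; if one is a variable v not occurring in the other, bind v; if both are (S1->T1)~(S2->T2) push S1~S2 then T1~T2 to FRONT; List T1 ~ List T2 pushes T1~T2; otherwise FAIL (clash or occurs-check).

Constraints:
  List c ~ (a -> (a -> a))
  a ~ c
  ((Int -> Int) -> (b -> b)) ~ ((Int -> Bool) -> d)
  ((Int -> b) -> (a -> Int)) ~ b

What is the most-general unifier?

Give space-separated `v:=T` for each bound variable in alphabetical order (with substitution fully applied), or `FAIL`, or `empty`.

step 1: unify List c ~ (a -> (a -> a))  [subst: {-} | 3 pending]
  clash: List c vs (a -> (a -> a))

Answer: FAIL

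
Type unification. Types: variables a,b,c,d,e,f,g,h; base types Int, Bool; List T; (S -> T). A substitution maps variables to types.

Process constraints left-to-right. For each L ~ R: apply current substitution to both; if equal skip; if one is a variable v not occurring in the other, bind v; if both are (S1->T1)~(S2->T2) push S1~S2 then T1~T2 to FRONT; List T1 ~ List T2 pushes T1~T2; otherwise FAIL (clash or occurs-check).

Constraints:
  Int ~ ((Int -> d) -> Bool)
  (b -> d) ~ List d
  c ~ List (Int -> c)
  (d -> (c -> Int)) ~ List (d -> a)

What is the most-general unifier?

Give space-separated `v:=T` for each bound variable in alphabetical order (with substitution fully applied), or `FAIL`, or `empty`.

step 1: unify Int ~ ((Int -> d) -> Bool)  [subst: {-} | 3 pending]
  clash: Int vs ((Int -> d) -> Bool)

Answer: FAIL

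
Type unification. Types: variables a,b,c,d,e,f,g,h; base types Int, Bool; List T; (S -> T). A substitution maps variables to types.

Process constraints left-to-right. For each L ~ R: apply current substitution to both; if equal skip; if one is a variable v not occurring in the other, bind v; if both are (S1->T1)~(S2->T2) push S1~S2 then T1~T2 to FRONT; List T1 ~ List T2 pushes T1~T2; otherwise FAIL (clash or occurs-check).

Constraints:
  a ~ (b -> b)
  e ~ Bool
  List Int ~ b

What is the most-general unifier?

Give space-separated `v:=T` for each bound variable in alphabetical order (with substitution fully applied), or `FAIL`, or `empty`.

step 1: unify a ~ (b -> b)  [subst: {-} | 2 pending]
  bind a := (b -> b)
step 2: unify e ~ Bool  [subst: {a:=(b -> b)} | 1 pending]
  bind e := Bool
step 3: unify List Int ~ b  [subst: {a:=(b -> b), e:=Bool} | 0 pending]
  bind b := List Int

Answer: a:=(List Int -> List Int) b:=List Int e:=Bool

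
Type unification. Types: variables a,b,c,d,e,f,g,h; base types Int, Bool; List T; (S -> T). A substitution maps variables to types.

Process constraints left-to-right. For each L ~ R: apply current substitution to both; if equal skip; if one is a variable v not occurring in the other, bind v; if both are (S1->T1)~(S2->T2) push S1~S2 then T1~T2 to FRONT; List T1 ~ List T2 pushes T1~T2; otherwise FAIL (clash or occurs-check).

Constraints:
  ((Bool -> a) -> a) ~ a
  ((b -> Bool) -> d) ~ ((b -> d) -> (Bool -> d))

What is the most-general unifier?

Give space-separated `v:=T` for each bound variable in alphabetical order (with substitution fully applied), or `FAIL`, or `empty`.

Answer: FAIL

Derivation:
step 1: unify ((Bool -> a) -> a) ~ a  [subst: {-} | 1 pending]
  occurs-check fail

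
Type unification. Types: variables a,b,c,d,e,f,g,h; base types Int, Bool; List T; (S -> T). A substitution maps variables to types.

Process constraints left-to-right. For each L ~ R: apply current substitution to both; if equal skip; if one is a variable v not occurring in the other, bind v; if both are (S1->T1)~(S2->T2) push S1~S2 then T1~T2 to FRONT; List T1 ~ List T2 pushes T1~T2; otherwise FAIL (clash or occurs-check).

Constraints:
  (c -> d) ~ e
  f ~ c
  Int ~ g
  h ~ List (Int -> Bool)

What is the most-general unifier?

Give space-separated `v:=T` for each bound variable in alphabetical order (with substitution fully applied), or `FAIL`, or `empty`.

step 1: unify (c -> d) ~ e  [subst: {-} | 3 pending]
  bind e := (c -> d)
step 2: unify f ~ c  [subst: {e:=(c -> d)} | 2 pending]
  bind f := c
step 3: unify Int ~ g  [subst: {e:=(c -> d), f:=c} | 1 pending]
  bind g := Int
step 4: unify h ~ List (Int -> Bool)  [subst: {e:=(c -> d), f:=c, g:=Int} | 0 pending]
  bind h := List (Int -> Bool)

Answer: e:=(c -> d) f:=c g:=Int h:=List (Int -> Bool)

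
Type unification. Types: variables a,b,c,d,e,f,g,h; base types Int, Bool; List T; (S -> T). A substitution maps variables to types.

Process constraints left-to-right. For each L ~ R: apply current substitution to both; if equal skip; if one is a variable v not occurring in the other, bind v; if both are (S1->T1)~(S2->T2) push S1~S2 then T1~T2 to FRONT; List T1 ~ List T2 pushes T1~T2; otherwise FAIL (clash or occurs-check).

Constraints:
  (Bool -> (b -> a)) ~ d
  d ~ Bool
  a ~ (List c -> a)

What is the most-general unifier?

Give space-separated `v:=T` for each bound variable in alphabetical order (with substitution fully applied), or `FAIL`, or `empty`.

Answer: FAIL

Derivation:
step 1: unify (Bool -> (b -> a)) ~ d  [subst: {-} | 2 pending]
  bind d := (Bool -> (b -> a))
step 2: unify (Bool -> (b -> a)) ~ Bool  [subst: {d:=(Bool -> (b -> a))} | 1 pending]
  clash: (Bool -> (b -> a)) vs Bool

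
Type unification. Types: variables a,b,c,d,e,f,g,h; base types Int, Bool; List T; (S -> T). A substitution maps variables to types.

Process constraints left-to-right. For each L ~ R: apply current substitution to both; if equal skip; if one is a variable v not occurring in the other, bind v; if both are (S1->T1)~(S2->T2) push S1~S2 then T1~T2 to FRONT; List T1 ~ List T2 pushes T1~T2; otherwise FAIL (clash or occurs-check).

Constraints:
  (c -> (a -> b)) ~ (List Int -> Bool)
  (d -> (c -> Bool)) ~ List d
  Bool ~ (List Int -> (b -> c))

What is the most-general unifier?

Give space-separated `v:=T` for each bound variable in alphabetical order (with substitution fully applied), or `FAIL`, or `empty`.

step 1: unify (c -> (a -> b)) ~ (List Int -> Bool)  [subst: {-} | 2 pending]
  -> decompose arrow: push c~List Int, (a -> b)~Bool
step 2: unify c ~ List Int  [subst: {-} | 3 pending]
  bind c := List Int
step 3: unify (a -> b) ~ Bool  [subst: {c:=List Int} | 2 pending]
  clash: (a -> b) vs Bool

Answer: FAIL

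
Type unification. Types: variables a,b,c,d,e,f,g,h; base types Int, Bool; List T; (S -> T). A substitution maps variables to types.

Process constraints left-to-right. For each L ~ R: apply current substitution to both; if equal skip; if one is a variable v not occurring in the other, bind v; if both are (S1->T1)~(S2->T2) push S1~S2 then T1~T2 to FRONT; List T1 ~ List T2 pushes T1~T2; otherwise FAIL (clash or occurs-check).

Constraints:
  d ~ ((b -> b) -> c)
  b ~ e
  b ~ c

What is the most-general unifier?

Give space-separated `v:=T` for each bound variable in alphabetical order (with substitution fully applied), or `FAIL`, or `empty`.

step 1: unify d ~ ((b -> b) -> c)  [subst: {-} | 2 pending]
  bind d := ((b -> b) -> c)
step 2: unify b ~ e  [subst: {d:=((b -> b) -> c)} | 1 pending]
  bind b := e
step 3: unify e ~ c  [subst: {d:=((b -> b) -> c), b:=e} | 0 pending]
  bind e := c

Answer: b:=c d:=((c -> c) -> c) e:=c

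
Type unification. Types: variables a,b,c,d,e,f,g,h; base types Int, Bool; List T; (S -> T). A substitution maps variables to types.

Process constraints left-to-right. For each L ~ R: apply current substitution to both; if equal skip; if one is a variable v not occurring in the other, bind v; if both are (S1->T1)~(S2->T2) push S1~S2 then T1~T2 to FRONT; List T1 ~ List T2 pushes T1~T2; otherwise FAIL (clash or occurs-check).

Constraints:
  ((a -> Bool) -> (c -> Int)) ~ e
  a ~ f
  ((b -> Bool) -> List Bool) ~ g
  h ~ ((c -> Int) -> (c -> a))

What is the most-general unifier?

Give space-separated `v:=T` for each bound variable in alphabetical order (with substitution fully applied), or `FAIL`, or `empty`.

Answer: a:=f e:=((f -> Bool) -> (c -> Int)) g:=((b -> Bool) -> List Bool) h:=((c -> Int) -> (c -> f))

Derivation:
step 1: unify ((a -> Bool) -> (c -> Int)) ~ e  [subst: {-} | 3 pending]
  bind e := ((a -> Bool) -> (c -> Int))
step 2: unify a ~ f  [subst: {e:=((a -> Bool) -> (c -> Int))} | 2 pending]
  bind a := f
step 3: unify ((b -> Bool) -> List Bool) ~ g  [subst: {e:=((a -> Bool) -> (c -> Int)), a:=f} | 1 pending]
  bind g := ((b -> Bool) -> List Bool)
step 4: unify h ~ ((c -> Int) -> (c -> f))  [subst: {e:=((a -> Bool) -> (c -> Int)), a:=f, g:=((b -> Bool) -> List Bool)} | 0 pending]
  bind h := ((c -> Int) -> (c -> f))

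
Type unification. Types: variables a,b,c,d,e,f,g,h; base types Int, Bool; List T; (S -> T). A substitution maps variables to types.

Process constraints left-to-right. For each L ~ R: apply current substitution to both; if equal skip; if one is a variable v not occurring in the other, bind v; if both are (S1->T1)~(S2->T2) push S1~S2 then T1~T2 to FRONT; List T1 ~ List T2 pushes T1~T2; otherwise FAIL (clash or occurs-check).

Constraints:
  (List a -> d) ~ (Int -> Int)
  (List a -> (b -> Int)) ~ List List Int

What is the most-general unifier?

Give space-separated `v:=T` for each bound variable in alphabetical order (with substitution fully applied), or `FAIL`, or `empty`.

step 1: unify (List a -> d) ~ (Int -> Int)  [subst: {-} | 1 pending]
  -> decompose arrow: push List a~Int, d~Int
step 2: unify List a ~ Int  [subst: {-} | 2 pending]
  clash: List a vs Int

Answer: FAIL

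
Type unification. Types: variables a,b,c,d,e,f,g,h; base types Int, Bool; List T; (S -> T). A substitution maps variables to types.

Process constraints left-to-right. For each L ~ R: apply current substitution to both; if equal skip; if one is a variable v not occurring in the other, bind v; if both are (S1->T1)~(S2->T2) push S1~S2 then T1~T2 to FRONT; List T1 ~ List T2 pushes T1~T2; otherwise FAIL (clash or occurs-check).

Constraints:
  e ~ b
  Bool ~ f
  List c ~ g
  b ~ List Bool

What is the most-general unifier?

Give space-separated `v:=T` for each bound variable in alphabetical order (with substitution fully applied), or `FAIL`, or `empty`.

Answer: b:=List Bool e:=List Bool f:=Bool g:=List c

Derivation:
step 1: unify e ~ b  [subst: {-} | 3 pending]
  bind e := b
step 2: unify Bool ~ f  [subst: {e:=b} | 2 pending]
  bind f := Bool
step 3: unify List c ~ g  [subst: {e:=b, f:=Bool} | 1 pending]
  bind g := List c
step 4: unify b ~ List Bool  [subst: {e:=b, f:=Bool, g:=List c} | 0 pending]
  bind b := List Bool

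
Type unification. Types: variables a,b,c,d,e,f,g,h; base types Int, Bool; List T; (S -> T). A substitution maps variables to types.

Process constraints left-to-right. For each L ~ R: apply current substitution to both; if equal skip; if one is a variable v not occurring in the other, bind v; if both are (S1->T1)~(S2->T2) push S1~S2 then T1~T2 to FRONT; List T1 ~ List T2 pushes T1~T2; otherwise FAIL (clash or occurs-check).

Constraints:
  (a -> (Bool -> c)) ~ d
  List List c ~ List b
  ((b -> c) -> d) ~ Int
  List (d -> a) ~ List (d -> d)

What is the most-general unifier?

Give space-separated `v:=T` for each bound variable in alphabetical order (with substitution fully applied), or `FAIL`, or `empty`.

step 1: unify (a -> (Bool -> c)) ~ d  [subst: {-} | 3 pending]
  bind d := (a -> (Bool -> c))
step 2: unify List List c ~ List b  [subst: {d:=(a -> (Bool -> c))} | 2 pending]
  -> decompose List: push List c~b
step 3: unify List c ~ b  [subst: {d:=(a -> (Bool -> c))} | 2 pending]
  bind b := List c
step 4: unify ((List c -> c) -> (a -> (Bool -> c))) ~ Int  [subst: {d:=(a -> (Bool -> c)), b:=List c} | 1 pending]
  clash: ((List c -> c) -> (a -> (Bool -> c))) vs Int

Answer: FAIL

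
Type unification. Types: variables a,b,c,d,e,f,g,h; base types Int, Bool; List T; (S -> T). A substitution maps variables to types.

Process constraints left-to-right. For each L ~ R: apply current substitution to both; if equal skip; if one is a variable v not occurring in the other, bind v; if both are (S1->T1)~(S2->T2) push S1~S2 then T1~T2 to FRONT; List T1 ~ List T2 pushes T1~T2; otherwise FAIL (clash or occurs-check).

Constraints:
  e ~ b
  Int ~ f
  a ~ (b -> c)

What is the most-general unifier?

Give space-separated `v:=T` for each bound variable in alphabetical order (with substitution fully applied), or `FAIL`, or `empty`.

Answer: a:=(b -> c) e:=b f:=Int

Derivation:
step 1: unify e ~ b  [subst: {-} | 2 pending]
  bind e := b
step 2: unify Int ~ f  [subst: {e:=b} | 1 pending]
  bind f := Int
step 3: unify a ~ (b -> c)  [subst: {e:=b, f:=Int} | 0 pending]
  bind a := (b -> c)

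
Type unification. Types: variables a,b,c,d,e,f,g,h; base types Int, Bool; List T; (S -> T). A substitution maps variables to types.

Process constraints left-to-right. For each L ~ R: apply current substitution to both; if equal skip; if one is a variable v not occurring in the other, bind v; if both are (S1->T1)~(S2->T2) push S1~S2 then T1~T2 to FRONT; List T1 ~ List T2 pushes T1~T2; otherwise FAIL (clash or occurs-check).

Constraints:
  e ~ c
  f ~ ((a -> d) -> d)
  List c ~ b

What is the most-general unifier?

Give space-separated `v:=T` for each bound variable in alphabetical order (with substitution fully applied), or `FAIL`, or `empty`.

Answer: b:=List c e:=c f:=((a -> d) -> d)

Derivation:
step 1: unify e ~ c  [subst: {-} | 2 pending]
  bind e := c
step 2: unify f ~ ((a -> d) -> d)  [subst: {e:=c} | 1 pending]
  bind f := ((a -> d) -> d)
step 3: unify List c ~ b  [subst: {e:=c, f:=((a -> d) -> d)} | 0 pending]
  bind b := List c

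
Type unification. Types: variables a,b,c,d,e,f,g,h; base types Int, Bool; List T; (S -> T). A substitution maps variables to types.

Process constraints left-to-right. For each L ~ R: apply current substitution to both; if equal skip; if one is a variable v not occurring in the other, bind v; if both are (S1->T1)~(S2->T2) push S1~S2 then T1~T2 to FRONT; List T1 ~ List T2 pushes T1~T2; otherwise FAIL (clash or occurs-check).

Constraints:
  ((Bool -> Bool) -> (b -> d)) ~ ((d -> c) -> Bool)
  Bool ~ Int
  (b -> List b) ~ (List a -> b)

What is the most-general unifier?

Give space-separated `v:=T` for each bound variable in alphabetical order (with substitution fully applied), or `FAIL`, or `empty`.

step 1: unify ((Bool -> Bool) -> (b -> d)) ~ ((d -> c) -> Bool)  [subst: {-} | 2 pending]
  -> decompose arrow: push (Bool -> Bool)~(d -> c), (b -> d)~Bool
step 2: unify (Bool -> Bool) ~ (d -> c)  [subst: {-} | 3 pending]
  -> decompose arrow: push Bool~d, Bool~c
step 3: unify Bool ~ d  [subst: {-} | 4 pending]
  bind d := Bool
step 4: unify Bool ~ c  [subst: {d:=Bool} | 3 pending]
  bind c := Bool
step 5: unify (b -> Bool) ~ Bool  [subst: {d:=Bool, c:=Bool} | 2 pending]
  clash: (b -> Bool) vs Bool

Answer: FAIL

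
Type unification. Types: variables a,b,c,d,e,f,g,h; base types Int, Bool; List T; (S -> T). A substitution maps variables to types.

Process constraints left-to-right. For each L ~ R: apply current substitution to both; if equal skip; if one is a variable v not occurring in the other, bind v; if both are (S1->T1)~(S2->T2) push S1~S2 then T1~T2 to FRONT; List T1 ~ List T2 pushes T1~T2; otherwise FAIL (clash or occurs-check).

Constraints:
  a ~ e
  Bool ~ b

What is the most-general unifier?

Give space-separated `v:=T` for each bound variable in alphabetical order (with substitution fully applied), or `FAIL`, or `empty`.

step 1: unify a ~ e  [subst: {-} | 1 pending]
  bind a := e
step 2: unify Bool ~ b  [subst: {a:=e} | 0 pending]
  bind b := Bool

Answer: a:=e b:=Bool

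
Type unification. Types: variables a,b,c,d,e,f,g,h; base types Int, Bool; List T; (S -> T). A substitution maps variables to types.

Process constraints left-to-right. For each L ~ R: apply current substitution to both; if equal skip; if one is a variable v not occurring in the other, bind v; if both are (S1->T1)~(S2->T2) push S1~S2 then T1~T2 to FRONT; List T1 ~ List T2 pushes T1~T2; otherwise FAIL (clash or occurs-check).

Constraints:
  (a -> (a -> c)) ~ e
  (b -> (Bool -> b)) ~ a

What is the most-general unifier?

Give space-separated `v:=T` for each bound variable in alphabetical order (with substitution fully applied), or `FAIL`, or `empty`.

step 1: unify (a -> (a -> c)) ~ e  [subst: {-} | 1 pending]
  bind e := (a -> (a -> c))
step 2: unify (b -> (Bool -> b)) ~ a  [subst: {e:=(a -> (a -> c))} | 0 pending]
  bind a := (b -> (Bool -> b))

Answer: a:=(b -> (Bool -> b)) e:=((b -> (Bool -> b)) -> ((b -> (Bool -> b)) -> c))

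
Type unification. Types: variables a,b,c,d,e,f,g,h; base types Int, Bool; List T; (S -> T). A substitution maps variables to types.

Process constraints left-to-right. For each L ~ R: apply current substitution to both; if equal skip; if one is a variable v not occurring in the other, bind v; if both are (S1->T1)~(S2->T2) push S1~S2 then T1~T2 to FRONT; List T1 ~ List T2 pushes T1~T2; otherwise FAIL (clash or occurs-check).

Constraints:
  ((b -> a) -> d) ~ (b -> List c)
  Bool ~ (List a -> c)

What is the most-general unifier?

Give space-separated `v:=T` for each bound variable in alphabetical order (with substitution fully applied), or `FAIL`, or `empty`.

Answer: FAIL

Derivation:
step 1: unify ((b -> a) -> d) ~ (b -> List c)  [subst: {-} | 1 pending]
  -> decompose arrow: push (b -> a)~b, d~List c
step 2: unify (b -> a) ~ b  [subst: {-} | 2 pending]
  occurs-check fail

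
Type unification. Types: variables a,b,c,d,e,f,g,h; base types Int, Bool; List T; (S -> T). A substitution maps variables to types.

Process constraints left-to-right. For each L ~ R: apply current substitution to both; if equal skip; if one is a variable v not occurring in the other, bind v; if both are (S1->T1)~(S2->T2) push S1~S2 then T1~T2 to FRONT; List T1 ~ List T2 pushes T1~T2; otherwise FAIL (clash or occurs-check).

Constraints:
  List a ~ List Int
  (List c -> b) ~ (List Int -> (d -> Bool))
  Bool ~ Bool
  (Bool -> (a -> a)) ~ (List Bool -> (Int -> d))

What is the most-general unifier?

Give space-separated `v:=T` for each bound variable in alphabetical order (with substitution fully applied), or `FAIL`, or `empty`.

Answer: FAIL

Derivation:
step 1: unify List a ~ List Int  [subst: {-} | 3 pending]
  -> decompose List: push a~Int
step 2: unify a ~ Int  [subst: {-} | 3 pending]
  bind a := Int
step 3: unify (List c -> b) ~ (List Int -> (d -> Bool))  [subst: {a:=Int} | 2 pending]
  -> decompose arrow: push List c~List Int, b~(d -> Bool)
step 4: unify List c ~ List Int  [subst: {a:=Int} | 3 pending]
  -> decompose List: push c~Int
step 5: unify c ~ Int  [subst: {a:=Int} | 3 pending]
  bind c := Int
step 6: unify b ~ (d -> Bool)  [subst: {a:=Int, c:=Int} | 2 pending]
  bind b := (d -> Bool)
step 7: unify Bool ~ Bool  [subst: {a:=Int, c:=Int, b:=(d -> Bool)} | 1 pending]
  -> identical, skip
step 8: unify (Bool -> (Int -> Int)) ~ (List Bool -> (Int -> d))  [subst: {a:=Int, c:=Int, b:=(d -> Bool)} | 0 pending]
  -> decompose arrow: push Bool~List Bool, (Int -> Int)~(Int -> d)
step 9: unify Bool ~ List Bool  [subst: {a:=Int, c:=Int, b:=(d -> Bool)} | 1 pending]
  clash: Bool vs List Bool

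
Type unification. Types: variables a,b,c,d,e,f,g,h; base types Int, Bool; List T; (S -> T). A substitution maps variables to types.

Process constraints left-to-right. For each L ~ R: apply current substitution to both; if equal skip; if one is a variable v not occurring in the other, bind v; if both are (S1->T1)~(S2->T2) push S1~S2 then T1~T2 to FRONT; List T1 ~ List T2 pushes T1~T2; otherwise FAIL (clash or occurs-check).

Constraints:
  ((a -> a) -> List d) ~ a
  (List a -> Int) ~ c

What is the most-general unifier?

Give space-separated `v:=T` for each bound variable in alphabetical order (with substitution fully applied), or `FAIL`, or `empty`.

Answer: FAIL

Derivation:
step 1: unify ((a -> a) -> List d) ~ a  [subst: {-} | 1 pending]
  occurs-check fail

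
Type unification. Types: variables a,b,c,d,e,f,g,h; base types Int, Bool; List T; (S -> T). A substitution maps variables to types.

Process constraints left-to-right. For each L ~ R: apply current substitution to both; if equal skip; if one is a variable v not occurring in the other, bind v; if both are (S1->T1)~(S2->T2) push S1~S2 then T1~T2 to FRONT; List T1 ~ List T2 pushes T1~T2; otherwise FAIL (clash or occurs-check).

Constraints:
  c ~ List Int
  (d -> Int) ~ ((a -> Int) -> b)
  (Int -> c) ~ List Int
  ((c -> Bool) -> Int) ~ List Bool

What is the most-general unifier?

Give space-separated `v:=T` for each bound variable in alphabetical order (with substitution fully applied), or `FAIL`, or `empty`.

step 1: unify c ~ List Int  [subst: {-} | 3 pending]
  bind c := List Int
step 2: unify (d -> Int) ~ ((a -> Int) -> b)  [subst: {c:=List Int} | 2 pending]
  -> decompose arrow: push d~(a -> Int), Int~b
step 3: unify d ~ (a -> Int)  [subst: {c:=List Int} | 3 pending]
  bind d := (a -> Int)
step 4: unify Int ~ b  [subst: {c:=List Int, d:=(a -> Int)} | 2 pending]
  bind b := Int
step 5: unify (Int -> List Int) ~ List Int  [subst: {c:=List Int, d:=(a -> Int), b:=Int} | 1 pending]
  clash: (Int -> List Int) vs List Int

Answer: FAIL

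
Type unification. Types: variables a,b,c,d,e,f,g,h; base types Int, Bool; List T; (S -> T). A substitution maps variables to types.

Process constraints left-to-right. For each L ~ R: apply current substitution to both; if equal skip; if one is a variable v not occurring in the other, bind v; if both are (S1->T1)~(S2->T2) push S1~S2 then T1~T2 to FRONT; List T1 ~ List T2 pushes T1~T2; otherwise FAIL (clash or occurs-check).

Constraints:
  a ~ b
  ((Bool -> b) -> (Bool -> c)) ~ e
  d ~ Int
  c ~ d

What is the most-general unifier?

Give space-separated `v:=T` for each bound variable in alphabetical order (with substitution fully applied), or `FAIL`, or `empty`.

Answer: a:=b c:=Int d:=Int e:=((Bool -> b) -> (Bool -> Int))

Derivation:
step 1: unify a ~ b  [subst: {-} | 3 pending]
  bind a := b
step 2: unify ((Bool -> b) -> (Bool -> c)) ~ e  [subst: {a:=b} | 2 pending]
  bind e := ((Bool -> b) -> (Bool -> c))
step 3: unify d ~ Int  [subst: {a:=b, e:=((Bool -> b) -> (Bool -> c))} | 1 pending]
  bind d := Int
step 4: unify c ~ Int  [subst: {a:=b, e:=((Bool -> b) -> (Bool -> c)), d:=Int} | 0 pending]
  bind c := Int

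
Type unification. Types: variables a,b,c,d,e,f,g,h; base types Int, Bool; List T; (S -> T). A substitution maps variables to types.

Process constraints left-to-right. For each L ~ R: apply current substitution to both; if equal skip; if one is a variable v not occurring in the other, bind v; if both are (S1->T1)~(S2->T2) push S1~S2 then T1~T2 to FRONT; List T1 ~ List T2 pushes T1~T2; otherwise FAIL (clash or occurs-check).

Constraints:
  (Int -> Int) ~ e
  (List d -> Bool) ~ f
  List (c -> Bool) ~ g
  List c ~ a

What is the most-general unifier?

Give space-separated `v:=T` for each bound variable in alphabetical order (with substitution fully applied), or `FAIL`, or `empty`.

Answer: a:=List c e:=(Int -> Int) f:=(List d -> Bool) g:=List (c -> Bool)

Derivation:
step 1: unify (Int -> Int) ~ e  [subst: {-} | 3 pending]
  bind e := (Int -> Int)
step 2: unify (List d -> Bool) ~ f  [subst: {e:=(Int -> Int)} | 2 pending]
  bind f := (List d -> Bool)
step 3: unify List (c -> Bool) ~ g  [subst: {e:=(Int -> Int), f:=(List d -> Bool)} | 1 pending]
  bind g := List (c -> Bool)
step 4: unify List c ~ a  [subst: {e:=(Int -> Int), f:=(List d -> Bool), g:=List (c -> Bool)} | 0 pending]
  bind a := List c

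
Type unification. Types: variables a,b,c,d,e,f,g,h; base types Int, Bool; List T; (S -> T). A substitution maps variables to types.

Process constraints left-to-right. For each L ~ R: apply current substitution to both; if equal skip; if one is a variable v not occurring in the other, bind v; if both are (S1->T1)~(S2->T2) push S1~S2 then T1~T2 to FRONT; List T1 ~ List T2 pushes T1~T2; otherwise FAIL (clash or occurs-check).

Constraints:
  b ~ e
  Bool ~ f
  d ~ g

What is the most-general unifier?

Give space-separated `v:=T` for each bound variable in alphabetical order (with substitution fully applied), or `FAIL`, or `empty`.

step 1: unify b ~ e  [subst: {-} | 2 pending]
  bind b := e
step 2: unify Bool ~ f  [subst: {b:=e} | 1 pending]
  bind f := Bool
step 3: unify d ~ g  [subst: {b:=e, f:=Bool} | 0 pending]
  bind d := g

Answer: b:=e d:=g f:=Bool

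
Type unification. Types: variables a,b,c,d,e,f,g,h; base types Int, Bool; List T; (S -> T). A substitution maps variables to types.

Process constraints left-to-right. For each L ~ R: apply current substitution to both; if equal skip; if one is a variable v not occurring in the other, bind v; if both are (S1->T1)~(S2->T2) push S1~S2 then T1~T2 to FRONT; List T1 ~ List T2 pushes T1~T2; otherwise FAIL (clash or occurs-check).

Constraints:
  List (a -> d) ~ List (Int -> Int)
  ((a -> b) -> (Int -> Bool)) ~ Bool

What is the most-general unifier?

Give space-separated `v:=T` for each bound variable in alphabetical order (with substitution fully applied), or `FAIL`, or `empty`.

step 1: unify List (a -> d) ~ List (Int -> Int)  [subst: {-} | 1 pending]
  -> decompose List: push (a -> d)~(Int -> Int)
step 2: unify (a -> d) ~ (Int -> Int)  [subst: {-} | 1 pending]
  -> decompose arrow: push a~Int, d~Int
step 3: unify a ~ Int  [subst: {-} | 2 pending]
  bind a := Int
step 4: unify d ~ Int  [subst: {a:=Int} | 1 pending]
  bind d := Int
step 5: unify ((Int -> b) -> (Int -> Bool)) ~ Bool  [subst: {a:=Int, d:=Int} | 0 pending]
  clash: ((Int -> b) -> (Int -> Bool)) vs Bool

Answer: FAIL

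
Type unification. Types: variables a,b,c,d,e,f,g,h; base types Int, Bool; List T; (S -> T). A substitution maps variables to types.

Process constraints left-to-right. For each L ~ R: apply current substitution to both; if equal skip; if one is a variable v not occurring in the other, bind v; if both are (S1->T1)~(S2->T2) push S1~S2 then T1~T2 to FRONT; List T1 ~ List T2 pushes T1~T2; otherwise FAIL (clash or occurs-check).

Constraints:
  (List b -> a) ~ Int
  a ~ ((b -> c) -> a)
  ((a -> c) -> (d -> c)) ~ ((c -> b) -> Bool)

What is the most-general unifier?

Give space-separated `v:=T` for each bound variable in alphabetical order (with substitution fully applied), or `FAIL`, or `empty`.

step 1: unify (List b -> a) ~ Int  [subst: {-} | 2 pending]
  clash: (List b -> a) vs Int

Answer: FAIL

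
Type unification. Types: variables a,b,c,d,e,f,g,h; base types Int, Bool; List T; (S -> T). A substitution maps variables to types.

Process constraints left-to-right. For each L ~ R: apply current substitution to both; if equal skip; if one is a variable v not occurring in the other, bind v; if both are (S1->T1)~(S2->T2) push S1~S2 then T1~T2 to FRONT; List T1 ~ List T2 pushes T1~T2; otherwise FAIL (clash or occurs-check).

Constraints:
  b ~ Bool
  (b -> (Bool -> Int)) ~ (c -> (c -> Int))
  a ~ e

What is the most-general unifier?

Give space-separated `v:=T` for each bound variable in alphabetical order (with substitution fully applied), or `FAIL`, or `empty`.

Answer: a:=e b:=Bool c:=Bool

Derivation:
step 1: unify b ~ Bool  [subst: {-} | 2 pending]
  bind b := Bool
step 2: unify (Bool -> (Bool -> Int)) ~ (c -> (c -> Int))  [subst: {b:=Bool} | 1 pending]
  -> decompose arrow: push Bool~c, (Bool -> Int)~(c -> Int)
step 3: unify Bool ~ c  [subst: {b:=Bool} | 2 pending]
  bind c := Bool
step 4: unify (Bool -> Int) ~ (Bool -> Int)  [subst: {b:=Bool, c:=Bool} | 1 pending]
  -> identical, skip
step 5: unify a ~ e  [subst: {b:=Bool, c:=Bool} | 0 pending]
  bind a := e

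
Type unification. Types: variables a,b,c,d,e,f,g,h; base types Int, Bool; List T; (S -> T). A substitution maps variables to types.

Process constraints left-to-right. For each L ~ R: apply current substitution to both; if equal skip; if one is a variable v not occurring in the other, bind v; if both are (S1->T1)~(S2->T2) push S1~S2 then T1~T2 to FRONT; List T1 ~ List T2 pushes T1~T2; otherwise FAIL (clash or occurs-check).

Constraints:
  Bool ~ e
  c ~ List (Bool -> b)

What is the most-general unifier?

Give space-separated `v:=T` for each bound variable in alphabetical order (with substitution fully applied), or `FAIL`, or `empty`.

Answer: c:=List (Bool -> b) e:=Bool

Derivation:
step 1: unify Bool ~ e  [subst: {-} | 1 pending]
  bind e := Bool
step 2: unify c ~ List (Bool -> b)  [subst: {e:=Bool} | 0 pending]
  bind c := List (Bool -> b)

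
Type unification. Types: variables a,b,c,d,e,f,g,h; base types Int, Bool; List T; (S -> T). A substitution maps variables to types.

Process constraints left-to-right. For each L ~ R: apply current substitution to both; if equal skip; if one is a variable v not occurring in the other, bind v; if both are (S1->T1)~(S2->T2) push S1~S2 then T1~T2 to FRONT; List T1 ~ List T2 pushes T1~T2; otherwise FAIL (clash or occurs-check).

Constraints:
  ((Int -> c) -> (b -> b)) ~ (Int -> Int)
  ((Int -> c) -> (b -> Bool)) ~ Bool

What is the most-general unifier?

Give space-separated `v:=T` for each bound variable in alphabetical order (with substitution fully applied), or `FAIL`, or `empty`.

Answer: FAIL

Derivation:
step 1: unify ((Int -> c) -> (b -> b)) ~ (Int -> Int)  [subst: {-} | 1 pending]
  -> decompose arrow: push (Int -> c)~Int, (b -> b)~Int
step 2: unify (Int -> c) ~ Int  [subst: {-} | 2 pending]
  clash: (Int -> c) vs Int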